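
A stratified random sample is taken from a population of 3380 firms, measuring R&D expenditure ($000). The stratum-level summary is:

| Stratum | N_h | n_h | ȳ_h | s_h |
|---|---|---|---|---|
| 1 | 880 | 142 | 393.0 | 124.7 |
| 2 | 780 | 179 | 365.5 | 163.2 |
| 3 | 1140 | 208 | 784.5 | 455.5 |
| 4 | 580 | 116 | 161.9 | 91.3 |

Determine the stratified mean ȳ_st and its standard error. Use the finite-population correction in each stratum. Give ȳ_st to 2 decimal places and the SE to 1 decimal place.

ȳ_st = Σ W_h ȳ_h = (880·393.0 + 780·365.5 + 1140·784.5 + 580·161.9)/3380 = 479.04201
V̂(ȳ_st) = Σ W_h² (1 − n_h/N_h) s_h²/n_h, with W_h = N_h/N and N = 3380:
  stratum 1: (880/3380)²·(1 − 142/880)·124.7²/142 = 6.22516
  stratum 2: (780/3380)²·(1 − 179/780)·163.2²/179 = 6.10552
  stratum 3: (1140/3380)²·(1 − 208/1140)·455.5²/208 = 92.7686
  stratum 4: (580/3380)²·(1 − 116/580)·91.3²/116 = 1.69276
V̂(ȳ_st) = 106.792
SE(ȳ_st) = √106.792 = 10.334

ȳ_st ≈ 479.04, SE ≈ 10.3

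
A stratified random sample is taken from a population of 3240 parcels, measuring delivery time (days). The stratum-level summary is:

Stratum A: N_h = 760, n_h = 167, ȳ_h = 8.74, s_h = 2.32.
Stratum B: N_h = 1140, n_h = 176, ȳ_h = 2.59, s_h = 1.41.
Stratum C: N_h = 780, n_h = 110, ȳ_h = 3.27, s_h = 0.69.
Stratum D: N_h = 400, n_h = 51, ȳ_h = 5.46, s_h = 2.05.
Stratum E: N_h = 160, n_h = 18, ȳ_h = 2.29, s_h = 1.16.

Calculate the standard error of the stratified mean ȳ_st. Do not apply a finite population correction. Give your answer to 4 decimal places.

SE(ȳ_st) ≈ 0.0697

V̂(ȳ_st) = Σ W_h² s_h²/n_h, with W_h = N_h/N and N = 3240:
  stratum A: (760/3240)²·2.32²/167 = 0.00177336
  stratum B: (1140/3240)²·1.41²/176 = 0.00139844
  stratum C: (780/3240)²·0.69²/110 = 0.000250845
  stratum D: (400/3240)²·2.05²/51 = 0.00125594
  stratum E: (160/3240)²·1.16²/18 = 0.000182303
V̂(ȳ_st) = 0.00486089
SE(ȳ_st) = √0.00486089 = 0.0697201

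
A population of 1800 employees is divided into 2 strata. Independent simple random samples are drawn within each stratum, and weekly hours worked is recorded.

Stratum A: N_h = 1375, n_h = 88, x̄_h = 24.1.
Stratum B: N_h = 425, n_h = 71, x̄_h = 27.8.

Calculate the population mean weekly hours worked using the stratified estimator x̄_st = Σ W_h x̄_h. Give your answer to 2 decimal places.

N = Σ N_h = 1800. Stratum weights W_h = N_h/N.
x̄_st = (1375·24.1 + 425·27.8) / 1800 = 24.9736

x̄_st ≈ 24.97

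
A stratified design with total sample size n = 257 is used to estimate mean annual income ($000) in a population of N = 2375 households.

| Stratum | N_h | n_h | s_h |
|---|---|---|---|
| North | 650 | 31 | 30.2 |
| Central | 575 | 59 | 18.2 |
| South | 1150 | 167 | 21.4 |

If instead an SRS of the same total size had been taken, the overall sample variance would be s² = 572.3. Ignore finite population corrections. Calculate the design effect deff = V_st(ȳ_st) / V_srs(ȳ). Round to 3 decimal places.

deff ≈ 1.426

V̂(ȳ_st) = Σ W_h² s_h²/n_h, with W_h = N_h/N and N = 2375:
  stratum North: (650/2375)²·30.2²/31 = 2.2037
  stratum Central: (575/2375)²·18.2²/59 = 0.329078
  stratum South: (1150/2375)²·21.4²/167 = 0.642953
V_st = 3.17573
V_srs = s²/n = 572.3/257 = 2.22685
deff = V_st / V_srs = 3.17573/2.22685 = 1.4261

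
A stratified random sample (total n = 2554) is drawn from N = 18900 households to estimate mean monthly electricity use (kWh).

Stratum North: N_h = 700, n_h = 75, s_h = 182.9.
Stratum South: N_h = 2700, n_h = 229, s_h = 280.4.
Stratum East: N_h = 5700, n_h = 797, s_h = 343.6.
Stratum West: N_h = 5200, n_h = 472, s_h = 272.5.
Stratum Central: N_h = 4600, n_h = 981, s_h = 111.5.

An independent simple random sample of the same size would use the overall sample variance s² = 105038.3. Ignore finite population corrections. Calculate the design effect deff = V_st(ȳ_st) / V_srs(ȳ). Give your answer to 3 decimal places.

V̂(ȳ_st) = Σ W_h² s_h²/n_h, with W_h = N_h/N and N = 18900:
  stratum North: (700/18900)²·182.9²/75 = 0.611841
  stratum South: (2700/18900)²·280.4²/229 = 7.00688
  stratum East: (5700/18900)²·343.6²/797 = 13.4733
  stratum West: (5200/18900)²·272.5²/472 = 11.909
  stratum Central: (4600/18900)²·111.5²/981 = 0.750711
V_st = 33.7517
V_srs = s²/n = 105038.3/2554 = 41.127
deff = V_st / V_srs = 33.7517/41.127 = 0.8207

deff ≈ 0.821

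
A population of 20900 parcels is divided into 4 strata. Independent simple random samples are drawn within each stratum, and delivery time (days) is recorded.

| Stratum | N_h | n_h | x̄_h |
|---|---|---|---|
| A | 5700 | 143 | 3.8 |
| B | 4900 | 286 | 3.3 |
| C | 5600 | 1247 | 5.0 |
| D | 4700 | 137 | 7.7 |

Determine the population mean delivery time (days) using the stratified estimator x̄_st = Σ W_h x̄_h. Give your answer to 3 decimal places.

N = Σ N_h = 20900. Stratum weights W_h = N_h/N.
x̄_st = (5700·3.8 + 4900·3.3 + 5600·5.0 + 4700·7.7) / 20900 = 4.88134

x̄_st ≈ 4.881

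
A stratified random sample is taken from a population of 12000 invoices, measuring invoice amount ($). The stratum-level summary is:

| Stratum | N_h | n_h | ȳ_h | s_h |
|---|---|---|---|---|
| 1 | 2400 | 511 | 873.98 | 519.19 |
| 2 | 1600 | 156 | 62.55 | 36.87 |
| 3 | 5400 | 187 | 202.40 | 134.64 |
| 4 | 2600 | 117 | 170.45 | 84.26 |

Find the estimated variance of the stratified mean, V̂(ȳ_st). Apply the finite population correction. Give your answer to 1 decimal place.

V̂(ȳ_st) ≈ 38.4

V̂(ȳ_st) = Σ W_h² (1 − n_h/N_h) s_h²/n_h, with W_h = N_h/N and N = 12000:
  stratum 1: (2400/12000)²·(1 − 511/2400)·519.19²/511 = 16.6078
  stratum 2: (1600/12000)²·(1 − 156/1600)·36.87²/156 = 0.139813
  stratum 3: (5400/12000)²·(1 − 187/5400)·134.64²/187 = 18.9507
  stratum 4: (2600/12000)²·(1 − 117/2600)·84.26²/117 = 2.72047
V̂(ȳ_st) = 38.4188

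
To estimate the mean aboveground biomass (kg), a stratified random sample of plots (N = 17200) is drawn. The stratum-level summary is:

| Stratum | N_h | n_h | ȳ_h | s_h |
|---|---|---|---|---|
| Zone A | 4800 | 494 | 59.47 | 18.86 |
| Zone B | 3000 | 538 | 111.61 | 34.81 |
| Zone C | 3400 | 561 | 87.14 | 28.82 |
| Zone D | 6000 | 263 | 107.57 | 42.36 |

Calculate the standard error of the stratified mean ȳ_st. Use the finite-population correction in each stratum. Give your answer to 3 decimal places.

SE(ȳ_st) ≈ 0.974

V̂(ȳ_st) = Σ W_h² (1 − n_h/N_h) s_h²/n_h, with W_h = N_h/N and N = 17200:
  stratum Zone A: (4800/17200)²·(1 − 494/4800)·18.86²/494 = 0.0503054
  stratum Zone B: (3000/17200)²·(1 − 538/3000)·34.81²/538 = 0.0562313
  stratum Zone C: (3400/17200)²·(1 − 561/3400)·28.82²/561 = 0.0483073
  stratum Zone D: (6000/17200)²·(1 − 263/6000)·42.36²/263 = 0.793844
V̂(ȳ_st) = 0.948688
SE(ȳ_st) = √0.948688 = 0.974006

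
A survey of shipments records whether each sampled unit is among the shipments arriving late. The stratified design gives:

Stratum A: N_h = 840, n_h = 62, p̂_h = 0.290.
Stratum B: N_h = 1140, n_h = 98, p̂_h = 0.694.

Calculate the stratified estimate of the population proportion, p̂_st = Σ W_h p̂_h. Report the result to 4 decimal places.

N = 1980; stratum weights W_h = N_h/N.
p̂_st = Σ W_h p̂_h = (840·0.290 + 1140·0.694)/1980 = 0.52261

p̂_st ≈ 0.5226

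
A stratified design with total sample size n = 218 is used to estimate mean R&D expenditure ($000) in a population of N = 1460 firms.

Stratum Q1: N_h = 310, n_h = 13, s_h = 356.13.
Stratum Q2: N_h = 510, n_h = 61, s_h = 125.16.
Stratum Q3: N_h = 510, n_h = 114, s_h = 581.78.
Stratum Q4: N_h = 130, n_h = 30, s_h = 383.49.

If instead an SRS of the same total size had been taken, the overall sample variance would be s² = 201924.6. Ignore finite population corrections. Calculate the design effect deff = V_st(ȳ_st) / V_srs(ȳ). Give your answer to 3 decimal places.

V̂(ȳ_st) = Σ W_h² s_h²/n_h, with W_h = N_h/N and N = 1460:
  stratum Q1: (310/1460)²·356.13²/13 = 439.837
  stratum Q2: (510/1460)²·125.16²/61 = 31.3354
  stratum Q3: (510/1460)²·581.78²/114 = 362.283
  stratum Q4: (130/1460)²·383.49²/30 = 38.8658
V_st = 872.32
V_srs = s²/n = 201924.6/218 = 926.26
deff = V_st / V_srs = 872.32/926.26 = 0.9418

deff ≈ 0.942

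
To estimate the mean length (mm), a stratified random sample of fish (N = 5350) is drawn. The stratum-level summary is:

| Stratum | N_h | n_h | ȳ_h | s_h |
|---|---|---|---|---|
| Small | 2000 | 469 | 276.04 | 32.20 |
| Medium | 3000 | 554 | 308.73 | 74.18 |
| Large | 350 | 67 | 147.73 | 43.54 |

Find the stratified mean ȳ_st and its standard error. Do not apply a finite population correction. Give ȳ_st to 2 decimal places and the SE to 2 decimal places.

ȳ_st ≈ 285.98, SE ≈ 1.89

ȳ_st = Σ W_h ȳ_h = (2000·276.04 + 3000·308.73 + 350·147.73)/5350 = 285.97673
V̂(ȳ_st) = Σ W_h² s_h²/n_h, with W_h = N_h/N and N = 5350:
  stratum Small: (2000/5350)²·32.20²/469 = 0.308952
  stratum Medium: (3000/5350)²·74.18²/554 = 3.12319
  stratum Large: (350/5350)²·43.54²/67 = 0.121096
V̂(ȳ_st) = 3.55324
SE(ȳ_st) = √3.55324 = 1.885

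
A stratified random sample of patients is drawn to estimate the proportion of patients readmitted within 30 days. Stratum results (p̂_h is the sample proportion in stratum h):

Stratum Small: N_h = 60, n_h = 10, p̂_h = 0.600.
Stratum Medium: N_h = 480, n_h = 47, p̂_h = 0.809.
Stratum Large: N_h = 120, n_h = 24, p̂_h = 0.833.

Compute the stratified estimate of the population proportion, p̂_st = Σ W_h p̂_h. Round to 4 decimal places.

N = 660; stratum weights W_h = N_h/N.
p̂_st = Σ W_h p̂_h = (60·0.600 + 480·0.809 + 120·0.833)/660 = 0.79436

p̂_st ≈ 0.7944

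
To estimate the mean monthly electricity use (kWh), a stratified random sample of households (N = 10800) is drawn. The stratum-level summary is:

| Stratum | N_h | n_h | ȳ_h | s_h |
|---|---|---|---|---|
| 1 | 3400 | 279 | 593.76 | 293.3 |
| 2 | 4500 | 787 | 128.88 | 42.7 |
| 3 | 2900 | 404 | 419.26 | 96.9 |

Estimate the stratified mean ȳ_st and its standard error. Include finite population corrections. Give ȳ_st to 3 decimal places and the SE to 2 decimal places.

ȳ_st = Σ W_h ȳ_h = (3400·593.76 + 4500·128.88 + 2900·419.26)/10800 = 353.20352
V̂(ȳ_st) = Σ W_h² (1 − n_h/N_h) s_h²/n_h, with W_h = N_h/N and N = 10800:
  stratum 1: (3400/10800)²·(1 − 279/3400)·293.3²/279 = 28.0508
  stratum 2: (4500/10800)²·(1 − 787/4500)·42.7²/787 = 0.331872
  stratum 3: (2900/10800)²·(1 − 404/2900)·96.9²/404 = 1.44232
V̂(ȳ_st) = 29.825
SE(ȳ_st) = √29.825 = 5.46123

ȳ_st ≈ 353.204, SE ≈ 5.46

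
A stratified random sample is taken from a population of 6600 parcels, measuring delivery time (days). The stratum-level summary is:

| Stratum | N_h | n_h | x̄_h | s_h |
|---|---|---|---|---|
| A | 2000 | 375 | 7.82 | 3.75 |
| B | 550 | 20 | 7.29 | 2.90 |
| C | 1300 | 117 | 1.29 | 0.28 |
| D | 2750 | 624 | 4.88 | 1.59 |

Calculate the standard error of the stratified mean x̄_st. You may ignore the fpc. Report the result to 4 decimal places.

V̂(x̄_st) = Σ W_h² s_h²/n_h, with W_h = N_h/N and N = 6600:
  stratum A: (2000/6600)²·3.75²/375 = 0.00344353
  stratum B: (550/6600)²·2.90²/20 = 0.00292014
  stratum C: (1300/6600)²·0.28²/117 = 2.59973e-05
  stratum D: (2750/6600)²·1.59²/624 = 0.000703375
V̂(x̄_st) = 0.00709304
SE(x̄_st) = √0.00709304 = 0.0842202

SE(x̄_st) ≈ 0.0842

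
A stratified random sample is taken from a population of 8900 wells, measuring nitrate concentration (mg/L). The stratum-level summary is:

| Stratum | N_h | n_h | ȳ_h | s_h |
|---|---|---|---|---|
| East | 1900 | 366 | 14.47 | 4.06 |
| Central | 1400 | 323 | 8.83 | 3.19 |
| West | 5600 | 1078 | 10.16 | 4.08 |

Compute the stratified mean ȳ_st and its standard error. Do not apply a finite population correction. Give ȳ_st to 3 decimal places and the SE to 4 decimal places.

ȳ_st = Σ W_h ȳ_h = (1900·14.47 + 1400·8.83 + 5600·10.16)/8900 = 10.87090
V̂(ȳ_st) = Σ W_h² s_h²/n_h, with W_h = N_h/N and N = 8900:
  stratum East: (1900/8900)²·4.06²/366 = 0.00205257
  stratum Central: (1400/8900)²·3.19²/323 = 0.00077957
  stratum West: (5600/8900)²·4.08²/1078 = 0.00611361
V̂(ȳ_st) = 0.00894575
SE(ȳ_st) = √0.00894575 = 0.094582

ȳ_st ≈ 10.871, SE ≈ 0.0946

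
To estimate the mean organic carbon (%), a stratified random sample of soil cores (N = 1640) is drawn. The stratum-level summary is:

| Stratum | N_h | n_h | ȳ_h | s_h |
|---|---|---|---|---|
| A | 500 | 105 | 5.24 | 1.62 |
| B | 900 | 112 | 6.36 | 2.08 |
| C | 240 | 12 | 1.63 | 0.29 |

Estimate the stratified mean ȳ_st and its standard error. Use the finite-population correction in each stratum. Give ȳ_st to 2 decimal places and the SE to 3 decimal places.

ȳ_st = Σ W_h ȳ_h = (500·5.24 + 900·6.36 + 240·1.63)/1640 = 5.32634
V̂(ȳ_st) = Σ W_h² (1 − n_h/N_h) s_h²/n_h, with W_h = N_h/N and N = 1640:
  stratum A: (500/1640)²·(1 − 105/500)·1.62²/105 = 0.00183536
  stratum B: (900/1640)²·(1 − 112/900)·2.08²/112 = 0.0101857
  stratum C: (240/1640)²·(1 − 12/240)·0.29²/12 = 0.000142585
V̂(ȳ_st) = 0.0121636
SE(ȳ_st) = √0.0121636 = 0.110289

ȳ_st ≈ 5.33, SE ≈ 0.110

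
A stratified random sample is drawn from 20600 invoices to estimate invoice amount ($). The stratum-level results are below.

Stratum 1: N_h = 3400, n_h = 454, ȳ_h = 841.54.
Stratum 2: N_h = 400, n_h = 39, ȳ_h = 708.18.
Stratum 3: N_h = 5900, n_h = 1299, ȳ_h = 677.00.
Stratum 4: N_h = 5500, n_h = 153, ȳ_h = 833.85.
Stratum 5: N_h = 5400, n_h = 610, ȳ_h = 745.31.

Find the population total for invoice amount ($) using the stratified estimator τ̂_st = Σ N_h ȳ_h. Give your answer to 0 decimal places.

τ̂_st ≈ 15749657

τ̂_st = Σ N_h ȳ_h = 3400·841.54 + 400·708.18 + 5900·677.00 + 5500·833.85 + 5400·745.31 = 15749657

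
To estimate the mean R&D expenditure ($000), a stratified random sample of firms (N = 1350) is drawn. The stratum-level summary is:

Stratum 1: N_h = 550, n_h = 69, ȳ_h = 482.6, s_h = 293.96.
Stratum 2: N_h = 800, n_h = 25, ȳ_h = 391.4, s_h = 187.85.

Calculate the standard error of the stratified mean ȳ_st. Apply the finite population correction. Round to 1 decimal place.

SE(ȳ_st) ≈ 25.7

V̂(ȳ_st) = Σ W_h² (1 − n_h/N_h) s_h²/n_h, with W_h = N_h/N and N = 1350:
  stratum 1: (550/1350)²·(1 − 69/550)·293.96²/69 = 181.789
  stratum 2: (800/1350)²·(1 − 25/800)·187.85²/25 = 480.183
V̂(ȳ_st) = 661.972
SE(ȳ_st) = √661.972 = 25.7288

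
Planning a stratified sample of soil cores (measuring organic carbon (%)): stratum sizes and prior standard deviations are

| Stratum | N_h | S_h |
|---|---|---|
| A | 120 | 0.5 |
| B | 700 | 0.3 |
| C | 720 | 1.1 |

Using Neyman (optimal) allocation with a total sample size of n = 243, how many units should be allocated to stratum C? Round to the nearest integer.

181

Neyman allocation: n_h = n · N_h S_h / Σ N_i S_i, with n = 243.
  stratum A: N_h·S_h = 120·0.5 = 60.00
  stratum B: N_h·S_h = 700·0.3 = 210.00
  stratum C: N_h·S_h = 720·1.1 = 792.00
Σ N_h S_h = 1062.00
n for stratum C = 243·792.00/1062.00 = 181.220 → 181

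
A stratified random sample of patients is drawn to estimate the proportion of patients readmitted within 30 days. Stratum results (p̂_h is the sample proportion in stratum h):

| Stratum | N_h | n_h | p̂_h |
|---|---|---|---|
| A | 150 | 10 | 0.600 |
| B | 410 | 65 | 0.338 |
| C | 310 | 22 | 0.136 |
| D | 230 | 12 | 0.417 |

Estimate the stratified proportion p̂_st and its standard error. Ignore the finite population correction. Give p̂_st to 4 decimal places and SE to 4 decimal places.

N = 1100; stratum weights W_h = N_h/N.
p̂_st = Σ W_h p̂_h = (150·0.600 + 410·0.338 + 310·0.136 + 230·0.417)/1100 = 0.33332
V̂(p̂_st) = Σ W_h² p̂_h(1−p̂_h)/(n_h−1):
  stratum A: (150/1100)²·0.600·0.400/9 = 0.000495868
  stratum B: (410/1100)²·0.338·0.662/64 = 0.00048571
  stratum C: (310/1100)²·0.136·0.864/21 = 0.000444397
  stratum D: (230/1100)²·0.417·0.583/11 = 0.000966234
V̂(p̂_st) = 0.00239221; SE = √V̂ = 0.0489102

p̂_st ≈ 0.3333, SE ≈ 0.0489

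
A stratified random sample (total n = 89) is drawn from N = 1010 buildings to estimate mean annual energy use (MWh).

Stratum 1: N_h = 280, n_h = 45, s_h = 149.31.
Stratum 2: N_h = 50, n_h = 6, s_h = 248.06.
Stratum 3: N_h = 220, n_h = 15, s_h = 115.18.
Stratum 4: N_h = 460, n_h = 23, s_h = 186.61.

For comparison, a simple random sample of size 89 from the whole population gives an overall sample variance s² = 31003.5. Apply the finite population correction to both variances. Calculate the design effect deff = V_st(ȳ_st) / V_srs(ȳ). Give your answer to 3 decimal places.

deff ≈ 1.233

V̂(ȳ_st) = Σ W_h² (1 − n_h/N_h) s_h²/n_h, with W_h = N_h/N and N = 1010:
  stratum 1: (280/1010)²·(1 − 45/280)·149.31²/45 = 31.9557
  stratum 2: (50/1010)²·(1 − 6/50)·248.06²/6 = 22.1178
  stratum 3: (220/1010)²·(1 − 15/220)·115.18²/15 = 39.1018
  stratum 4: (460/1010)²·(1 − 23/460)·186.61²/23 = 298.359
V_st = 391.534
V_srs = (1 − 89/1010)·31003.5/89 = 317.657
deff = V_st / V_srs = 391.534/317.657 = 1.2326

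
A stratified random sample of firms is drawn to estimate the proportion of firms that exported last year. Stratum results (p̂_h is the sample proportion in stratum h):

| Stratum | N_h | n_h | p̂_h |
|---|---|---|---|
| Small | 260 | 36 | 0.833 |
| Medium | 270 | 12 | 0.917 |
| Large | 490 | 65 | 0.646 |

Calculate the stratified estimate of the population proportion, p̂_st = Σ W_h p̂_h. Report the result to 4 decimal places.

p̂_st ≈ 0.7654

N = 1020; stratum weights W_h = N_h/N.
p̂_st = Σ W_h p̂_h = (260·0.833 + 270·0.917 + 490·0.646)/1020 = 0.76540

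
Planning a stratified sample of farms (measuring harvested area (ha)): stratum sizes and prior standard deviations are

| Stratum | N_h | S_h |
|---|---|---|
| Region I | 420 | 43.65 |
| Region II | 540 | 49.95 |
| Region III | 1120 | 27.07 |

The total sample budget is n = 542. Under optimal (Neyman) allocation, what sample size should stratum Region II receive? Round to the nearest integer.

193

Neyman allocation: n_h = n · N_h S_h / Σ N_i S_i, with n = 542.
  stratum Region I: N_h·S_h = 420·43.65 = 18333.00
  stratum Region II: N_h·S_h = 540·49.95 = 26973.00
  stratum Region III: N_h·S_h = 1120·27.07 = 30318.40
Σ N_h S_h = 75624.40
n for stratum Region II = 542·26973.00/75624.40 = 193.315 → 193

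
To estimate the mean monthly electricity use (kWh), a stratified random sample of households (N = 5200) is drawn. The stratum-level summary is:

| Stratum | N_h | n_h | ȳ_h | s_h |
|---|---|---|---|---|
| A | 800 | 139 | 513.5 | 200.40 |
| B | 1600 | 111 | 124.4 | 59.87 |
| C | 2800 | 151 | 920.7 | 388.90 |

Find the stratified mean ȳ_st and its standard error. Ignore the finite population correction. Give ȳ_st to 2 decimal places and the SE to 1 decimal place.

ȳ_st = Σ W_h ȳ_h = (800·513.5 + 1600·124.4 + 2800·920.7)/5200 = 613.03846
V̂(ȳ_st) = Σ W_h² s_h²/n_h, with W_h = N_h/N and N = 5200:
  stratum A: (800/5200)²·200.40²/139 = 6.83839
  stratum B: (1600/5200)²·59.87²/111 = 3.05723
  stratum C: (2800/5200)²·388.90²/151 = 290.408
V̂(ȳ_st) = 300.303
SE(ȳ_st) = √300.303 = 17.3293

ȳ_st ≈ 613.04, SE ≈ 17.3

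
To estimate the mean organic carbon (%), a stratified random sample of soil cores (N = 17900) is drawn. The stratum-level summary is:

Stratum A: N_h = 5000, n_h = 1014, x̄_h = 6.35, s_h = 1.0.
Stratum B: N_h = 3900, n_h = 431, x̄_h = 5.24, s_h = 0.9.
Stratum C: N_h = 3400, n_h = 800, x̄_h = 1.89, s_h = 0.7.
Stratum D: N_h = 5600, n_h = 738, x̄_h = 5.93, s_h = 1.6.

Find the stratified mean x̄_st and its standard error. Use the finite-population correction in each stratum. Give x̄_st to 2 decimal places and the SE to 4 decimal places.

x̄_st = Σ W_h x̄_h = (5000·6.35 + 3900·5.24 + 3400·1.89 + 5600·5.93)/17900 = 5.12961
V̂(x̄_st) = Σ W_h² (1 − n_h/N_h) s_h²/n_h, with W_h = N_h/N and N = 17900:
  stratum A: (5000/17900)²·(1 − 1014/5000)·1.0²/1014 = 6.13428e-05
  stratum B: (3900/17900)²·(1 − 431/3900)·0.9²/431 = 7.93543e-05
  stratum C: (3400/17900)²·(1 − 800/3400)·0.7²/800 = 1.68987e-05
  stratum D: (5600/17900)²·(1 − 738/5600)·1.6²/738 = 0.000294768
V̂(x̄_st) = 0.000452364
SE(x̄_st) = √0.000452364 = 0.0212688

x̄_st ≈ 5.13, SE ≈ 0.0213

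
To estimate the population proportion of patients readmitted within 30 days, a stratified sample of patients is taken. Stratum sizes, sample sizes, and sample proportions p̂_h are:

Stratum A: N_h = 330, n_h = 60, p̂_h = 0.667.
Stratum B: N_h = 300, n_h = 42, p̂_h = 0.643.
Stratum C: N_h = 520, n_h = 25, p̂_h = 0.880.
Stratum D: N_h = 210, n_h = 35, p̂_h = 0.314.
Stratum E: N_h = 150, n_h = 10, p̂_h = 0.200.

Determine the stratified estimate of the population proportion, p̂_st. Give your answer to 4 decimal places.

p̂_st ≈ 0.6401

N = 1510; stratum weights W_h = N_h/N.
p̂_st = Σ W_h p̂_h = (330·0.667 + 300·0.643 + 520·0.880 + 210·0.314 + 150·0.200)/1510 = 0.64010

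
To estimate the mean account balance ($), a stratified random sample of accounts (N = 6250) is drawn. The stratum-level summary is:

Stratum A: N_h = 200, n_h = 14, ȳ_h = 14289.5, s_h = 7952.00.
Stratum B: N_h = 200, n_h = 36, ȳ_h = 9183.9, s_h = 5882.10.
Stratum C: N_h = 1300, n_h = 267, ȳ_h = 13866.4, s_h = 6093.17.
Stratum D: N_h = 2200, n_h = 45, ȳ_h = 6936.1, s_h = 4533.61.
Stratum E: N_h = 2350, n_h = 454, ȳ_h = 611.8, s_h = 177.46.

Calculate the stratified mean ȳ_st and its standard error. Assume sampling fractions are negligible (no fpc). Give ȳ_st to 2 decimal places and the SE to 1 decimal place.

ȳ_st = Σ W_h ȳ_h = (200·14289.5 + 200·9183.9 + 1300·13866.4 + 2200·6936.1 + 2350·611.8)/6250 = 6306.90400
V̂(ȳ_st) = Σ W_h² s_h²/n_h, with W_h = N_h/N and N = 6250:
  stratum A: (200/6250)²·7952.00²/14 = 4625.14
  stratum B: (200/6250)²·5882.10²/36 = 984.152
  stratum C: (1300/6250)²·6093.17²/267 = 6015.92
  stratum D: (2200/6250)²·4533.61²/45 = 56592.8
  stratum E: (2350/6250)²·177.46²/454 = 9.80665
V̂(ȳ_st) = 68227.8
SE(ȳ_st) = √68227.8 = 261.205

ȳ_st ≈ 6306.90, SE ≈ 261.2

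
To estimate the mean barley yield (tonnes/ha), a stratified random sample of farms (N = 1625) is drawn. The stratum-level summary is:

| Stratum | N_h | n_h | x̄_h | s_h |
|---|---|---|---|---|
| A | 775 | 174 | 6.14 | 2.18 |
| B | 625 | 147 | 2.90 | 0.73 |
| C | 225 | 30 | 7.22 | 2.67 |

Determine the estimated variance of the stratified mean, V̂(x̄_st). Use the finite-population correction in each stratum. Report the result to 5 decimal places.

V̂(x̄_st) ≈ 0.00918

V̂(x̄_st) = Σ W_h² (1 − n_h/N_h) s_h²/n_h, with W_h = N_h/N and N = 1625:
  stratum A: (775/1625)²·(1 − 174/775)·2.18²/174 = 0.00481763
  stratum B: (625/1625)²·(1 − 147/625)·0.73²/147 = 0.000410138
  stratum C: (225/1625)²·(1 − 30/225)·2.67²/30 = 0.00394831
V̂(x̄_st) = 0.00917608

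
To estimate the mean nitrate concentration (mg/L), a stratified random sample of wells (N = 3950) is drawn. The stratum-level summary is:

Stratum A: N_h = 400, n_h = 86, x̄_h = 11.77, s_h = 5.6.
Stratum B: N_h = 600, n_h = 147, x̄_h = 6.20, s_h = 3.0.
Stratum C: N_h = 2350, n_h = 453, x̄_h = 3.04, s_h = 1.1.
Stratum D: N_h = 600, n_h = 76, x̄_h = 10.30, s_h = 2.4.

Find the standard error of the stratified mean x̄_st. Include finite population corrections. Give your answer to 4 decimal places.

V̂(x̄_st) = Σ W_h² (1 − n_h/N_h) s_h²/n_h, with W_h = N_h/N and N = 3950:
  stratum A: (400/3950)²·(1 − 86/400)·5.6²/86 = 0.00293544
  stratum B: (600/3950)²·(1 − 147/600)·3.0²/147 = 0.00106655
  stratum C: (2350/3950)²·(1 − 453/2350)·1.1²/453 = 0.000763182
  stratum D: (600/3950)²·(1 − 76/600)·2.4²/76 = 0.0015272
V̂(x̄_st) = 0.00629237
SE(x̄_st) = √0.00629237 = 0.0793245

SE(x̄_st) ≈ 0.0793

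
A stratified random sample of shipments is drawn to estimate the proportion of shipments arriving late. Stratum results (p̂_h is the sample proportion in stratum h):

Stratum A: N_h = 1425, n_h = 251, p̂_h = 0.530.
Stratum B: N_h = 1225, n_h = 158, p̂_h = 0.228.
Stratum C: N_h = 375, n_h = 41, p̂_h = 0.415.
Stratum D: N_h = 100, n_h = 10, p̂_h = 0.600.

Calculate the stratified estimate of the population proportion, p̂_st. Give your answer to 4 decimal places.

p̂_st ≈ 0.4001

N = 3125; stratum weights W_h = N_h/N.
p̂_st = Σ W_h p̂_h = (1425·0.530 + 1225·0.228 + 375·0.415 + 100·0.600)/3125 = 0.40006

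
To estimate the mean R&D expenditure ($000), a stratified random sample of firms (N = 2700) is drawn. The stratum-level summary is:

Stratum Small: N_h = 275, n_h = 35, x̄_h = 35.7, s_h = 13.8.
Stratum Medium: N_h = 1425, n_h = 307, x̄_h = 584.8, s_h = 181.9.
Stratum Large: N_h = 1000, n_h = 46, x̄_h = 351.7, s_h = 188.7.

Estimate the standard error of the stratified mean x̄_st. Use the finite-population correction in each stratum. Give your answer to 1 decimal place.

SE(x̄_st) ≈ 11.2

V̂(x̄_st) = Σ W_h² (1 − n_h/N_h) s_h²/n_h, with W_h = N_h/N and N = 2700:
  stratum Small: (275/2700)²·(1 − 35/275)·13.8²/35 = 0.0492614
  stratum Medium: (1425/2700)²·(1 − 307/1425)·181.9²/307 = 23.5535
  stratum Large: (1000/2700)²·(1 − 46/1000)·188.7²/46 = 101.299
V̂(x̄_st) = 124.902
SE(x̄_st) = √124.902 = 11.176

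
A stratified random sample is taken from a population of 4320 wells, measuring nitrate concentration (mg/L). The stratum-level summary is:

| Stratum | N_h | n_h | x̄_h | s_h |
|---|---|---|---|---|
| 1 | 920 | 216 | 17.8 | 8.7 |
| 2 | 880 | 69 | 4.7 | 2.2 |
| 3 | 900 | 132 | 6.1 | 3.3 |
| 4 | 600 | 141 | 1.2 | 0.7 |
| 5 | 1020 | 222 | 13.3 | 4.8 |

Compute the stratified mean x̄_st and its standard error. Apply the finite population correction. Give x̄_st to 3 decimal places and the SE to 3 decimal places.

x̄_st ≈ 9.326, SE ≈ 0.150

x̄_st = Σ W_h x̄_h = (920·17.8 + 880·4.7 + 900·6.1 + 600·1.2 + 1020·13.3)/4320 = 9.32593
V̂(x̄_st) = Σ W_h² (1 − n_h/N_h) s_h²/n_h, with W_h = N_h/N and N = 4320:
  stratum 1: (920/4320)²·(1 − 216/920)·8.7²/216 = 0.0121612
  stratum 2: (880/4320)²·(1 − 69/880)·2.2²/69 = 0.00268245
  stratum 3: (900/4320)²·(1 − 132/900)·3.3²/132 = 0.00305556
  stratum 4: (600/4320)²·(1 − 141/600)·0.7²/141 = 5.1283e-05
  stratum 5: (1020/4320)²·(1 − 222/1020)·4.8²/222 = 0.00452653
V̂(x̄_st) = 0.0224771
SE(x̄_st) = √0.0224771 = 0.149924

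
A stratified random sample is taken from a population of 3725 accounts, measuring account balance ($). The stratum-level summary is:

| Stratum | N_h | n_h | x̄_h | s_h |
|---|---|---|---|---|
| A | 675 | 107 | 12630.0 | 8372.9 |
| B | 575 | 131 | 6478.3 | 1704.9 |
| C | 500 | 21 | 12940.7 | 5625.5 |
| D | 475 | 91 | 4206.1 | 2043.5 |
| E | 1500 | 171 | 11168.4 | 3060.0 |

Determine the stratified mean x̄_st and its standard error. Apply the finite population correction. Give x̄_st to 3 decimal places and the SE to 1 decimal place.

x̄_st ≈ 10059.361, SE ≈ 230.2

x̄_st = Σ W_h x̄_h = (675·12630.0 + 575·6478.3 + 500·12940.7 + 475·4206.1 + 1500·11168.4)/3725 = 10059.36107
V̂(x̄_st) = Σ W_h² (1 − n_h/N_h) s_h²/n_h, with W_h = N_h/N and N = 3725:
  stratum A: (675/3725)²·(1 − 107/675)·8372.9²/107 = 18103.7
  stratum B: (575/3725)²·(1 − 131/575)·1704.9²/131 = 408.249
  stratum C: (500/3725)²·(1 − 21/500)·5625.5²/21 = 26010.9
  stratum D: (475/3725)²·(1 − 91/475)·2043.5²/91 = 603.226
  stratum E: (1500/3725)²·(1 − 171/1500)·3060.0²/171 = 7867.02
V̂(x̄_st) = 52993.1
SE(x̄_st) = √52993.1 = 230.202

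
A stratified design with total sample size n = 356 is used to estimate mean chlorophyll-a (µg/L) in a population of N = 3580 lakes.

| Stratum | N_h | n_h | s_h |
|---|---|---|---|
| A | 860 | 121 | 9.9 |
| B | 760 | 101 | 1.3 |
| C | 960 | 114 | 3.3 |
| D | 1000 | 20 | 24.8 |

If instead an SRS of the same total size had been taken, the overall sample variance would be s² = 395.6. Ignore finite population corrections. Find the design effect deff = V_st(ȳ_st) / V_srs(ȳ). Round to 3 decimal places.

deff ≈ 2.208

V̂(ȳ_st) = Σ W_h² s_h²/n_h, with W_h = N_h/N and N = 3580:
  stratum A: (860/3580)²·9.9²/121 = 0.0467429
  stratum B: (760/3580)²·1.3²/101 = 0.000754096
  stratum C: (960/3580)²·3.3²/114 = 0.00686909
  stratum D: (1000/3580)²·24.8²/20 = 2.39943
V_st = 2.45379
V_srs = s²/n = 395.6/356 = 1.11124
deff = V_st / V_srs = 2.45379/1.11124 = 2.2082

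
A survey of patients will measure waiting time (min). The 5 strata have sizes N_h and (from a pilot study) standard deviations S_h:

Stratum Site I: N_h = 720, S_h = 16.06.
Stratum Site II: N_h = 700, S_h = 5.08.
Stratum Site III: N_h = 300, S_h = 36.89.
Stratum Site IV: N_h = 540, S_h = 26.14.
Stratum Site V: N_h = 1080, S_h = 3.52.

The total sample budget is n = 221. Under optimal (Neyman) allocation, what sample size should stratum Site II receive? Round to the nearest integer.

18

Neyman allocation: n_h = n · N_h S_h / Σ N_i S_i, with n = 221.
  stratum Site I: N_h·S_h = 720·16.06 = 11563.20
  stratum Site II: N_h·S_h = 700·5.08 = 3556.00
  stratum Site III: N_h·S_h = 300·36.89 = 11067.00
  stratum Site IV: N_h·S_h = 540·26.14 = 14115.60
  stratum Site V: N_h·S_h = 1080·3.52 = 3801.60
Σ N_h S_h = 44103.40
n for stratum Site II = 221·3556.00/44103.40 = 17.819 → 18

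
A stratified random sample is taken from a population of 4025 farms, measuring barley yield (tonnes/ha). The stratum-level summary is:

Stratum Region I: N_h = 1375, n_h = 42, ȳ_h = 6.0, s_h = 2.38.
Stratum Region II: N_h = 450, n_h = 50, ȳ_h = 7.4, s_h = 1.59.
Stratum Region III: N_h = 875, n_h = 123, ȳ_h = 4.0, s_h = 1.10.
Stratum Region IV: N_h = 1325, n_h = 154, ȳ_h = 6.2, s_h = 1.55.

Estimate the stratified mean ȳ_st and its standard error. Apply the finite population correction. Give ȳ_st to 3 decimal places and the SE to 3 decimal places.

ȳ_st ≈ 5.788, SE ≈ 0.133

ȳ_st = Σ W_h ȳ_h = (1375·6.0 + 450·7.4 + 875·4.0 + 1325·6.2)/4025 = 5.78758
V̂(ȳ_st) = Σ W_h² (1 − n_h/N_h) s_h²/n_h, with W_h = N_h/N and N = 4025:
  stratum Region I: (1375/4025)²·(1 − 42/1375)·2.38²/42 = 0.0152583
  stratum Region II: (450/4025)²·(1 − 50/450)·1.59²/50 = 0.000561778
  stratum Region III: (875/4025)²·(1 − 123/875)·1.10²/123 = 0.000399553
  stratum Region IV: (1325/4025)²·(1 − 154/1325)·1.55²/154 = 0.00149411
V̂(ȳ_st) = 0.0177137
SE(ȳ_st) = √0.0177137 = 0.133093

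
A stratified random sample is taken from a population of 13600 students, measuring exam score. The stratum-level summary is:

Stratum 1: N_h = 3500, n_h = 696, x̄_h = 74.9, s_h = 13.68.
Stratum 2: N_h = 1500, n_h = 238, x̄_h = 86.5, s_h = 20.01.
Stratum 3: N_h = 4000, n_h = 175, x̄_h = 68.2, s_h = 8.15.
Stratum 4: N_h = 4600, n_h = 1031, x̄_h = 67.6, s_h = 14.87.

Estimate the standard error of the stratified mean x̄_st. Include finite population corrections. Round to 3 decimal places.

SE(x̄_st) ≈ 0.286

V̂(x̄_st) = Σ W_h² (1 − n_h/N_h) s_h²/n_h, with W_h = N_h/N and N = 13600:
  stratum 1: (3500/13600)²·(1 − 696/3500)·13.68²/696 = 0.014267
  stratum 2: (1500/13600)²·(1 − 238/1500)·20.01²/238 = 0.0172183
  stratum 3: (4000/13600)²·(1 − 175/4000)·8.15²/175 = 0.0313972
  stratum 4: (4600/13600)²·(1 − 1031/4600)·14.87²/1031 = 0.0190366
V̂(x̄_st) = 0.0819191
SE(x̄_st) = √0.0819191 = 0.286215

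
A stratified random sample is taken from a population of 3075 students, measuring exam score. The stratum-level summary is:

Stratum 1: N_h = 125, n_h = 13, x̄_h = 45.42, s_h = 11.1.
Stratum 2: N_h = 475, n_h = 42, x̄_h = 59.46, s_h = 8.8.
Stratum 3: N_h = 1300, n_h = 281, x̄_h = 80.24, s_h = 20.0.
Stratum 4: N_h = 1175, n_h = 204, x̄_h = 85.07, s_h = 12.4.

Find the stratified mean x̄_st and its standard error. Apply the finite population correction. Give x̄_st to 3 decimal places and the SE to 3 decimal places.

x̄_st ≈ 77.460, SE ≈ 0.587

x̄_st = Σ W_h x̄_h = (125·45.42 + 475·59.46 + 1300·80.24 + 1175·85.07)/3075 = 77.46024
V̂(x̄_st) = Σ W_h² (1 − n_h/N_h) s_h²/n_h, with W_h = N_h/N and N = 3075:
  stratum 1: (125/3075)²·(1 − 13/125)·11.1²/13 = 0.0140327
  stratum 2: (475/3075)²·(1 − 42/475)·8.8²/42 = 0.0401058
  stratum 3: (1300/3075)²·(1 − 281/1300)·20.0²/281 = 0.199426
  stratum 4: (1175/3075)²·(1 − 204/1175)·12.4²/204 = 0.0909453
V̂(x̄_st) = 0.344509
SE(x̄_st) = √0.344509 = 0.586949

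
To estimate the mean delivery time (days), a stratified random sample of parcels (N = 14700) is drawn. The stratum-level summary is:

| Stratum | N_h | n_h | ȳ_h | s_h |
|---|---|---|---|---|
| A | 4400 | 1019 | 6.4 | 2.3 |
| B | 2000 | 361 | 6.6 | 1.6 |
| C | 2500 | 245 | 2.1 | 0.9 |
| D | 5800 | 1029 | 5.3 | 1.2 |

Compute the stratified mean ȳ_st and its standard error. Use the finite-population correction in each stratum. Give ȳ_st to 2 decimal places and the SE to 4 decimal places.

ȳ_st = Σ W_h ȳ_h = (4400·6.4 + 2000·6.6 + 2500·2.1 + 5800·5.3)/14700 = 5.26190
V̂(ȳ_st) = Σ W_h² (1 − n_h/N_h) s_h²/n_h, with W_h = N_h/N and N = 14700:
  stratum A: (4400/14700)²·(1 − 1019/4400)·2.3²/1019 = 0.000357392
  stratum B: (2000/14700)²·(1 − 361/2000)·1.6²/361 = 0.000107574
  stratum C: (2500/14700)²·(1 − 245/2500)·0.9²/245 = 8.62523e-05
  stratum D: (5800/14700)²·(1 − 1029/5800)·1.2²/1029 = 0.000179205
V̂(ȳ_st) = 0.000730423
SE(ȳ_st) = √0.000730423 = 0.0270263

ȳ_st ≈ 5.26, SE ≈ 0.0270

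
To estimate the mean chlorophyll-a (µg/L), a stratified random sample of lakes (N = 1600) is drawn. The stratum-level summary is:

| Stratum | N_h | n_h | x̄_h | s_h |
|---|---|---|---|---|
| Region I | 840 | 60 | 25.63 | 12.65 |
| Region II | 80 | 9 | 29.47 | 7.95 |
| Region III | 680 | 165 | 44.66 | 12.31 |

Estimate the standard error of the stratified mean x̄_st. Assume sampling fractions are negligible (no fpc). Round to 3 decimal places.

SE(x̄_st) ≈ 0.958

V̂(x̄_st) = Σ W_h² s_h²/n_h, with W_h = N_h/N and N = 1600:
  stratum Region I: (840/1600)²·12.65²/60 = 0.735103
  stratum Region II: (80/1600)²·7.95²/9 = 0.0175563
  stratum Region III: (680/1600)²·12.31²/165 = 0.165886
V̂(x̄_st) = 0.918546
SE(x̄_st) = √0.918546 = 0.958408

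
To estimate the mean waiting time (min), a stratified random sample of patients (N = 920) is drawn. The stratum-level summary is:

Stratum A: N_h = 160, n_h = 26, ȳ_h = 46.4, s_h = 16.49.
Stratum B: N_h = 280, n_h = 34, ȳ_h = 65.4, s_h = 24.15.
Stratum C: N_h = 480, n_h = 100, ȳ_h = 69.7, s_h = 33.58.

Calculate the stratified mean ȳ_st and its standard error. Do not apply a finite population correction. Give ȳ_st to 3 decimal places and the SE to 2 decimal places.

ȳ_st ≈ 64.339, SE ≈ 2.23

ȳ_st = Σ W_h ȳ_h = (160·46.4 + 280·65.4 + 480·69.7)/920 = 64.33913
V̂(ȳ_st) = Σ W_h² s_h²/n_h, with W_h = N_h/N and N = 920:
  stratum A: (160/920)²·16.49²/26 = 0.316324
  stratum B: (280/920)²·24.15²/34 = 1.5889
  stratum C: (480/920)²·33.58²/100 = 3.0695
V̂(ȳ_st) = 4.97473
SE(ȳ_st) = √4.97473 = 2.23041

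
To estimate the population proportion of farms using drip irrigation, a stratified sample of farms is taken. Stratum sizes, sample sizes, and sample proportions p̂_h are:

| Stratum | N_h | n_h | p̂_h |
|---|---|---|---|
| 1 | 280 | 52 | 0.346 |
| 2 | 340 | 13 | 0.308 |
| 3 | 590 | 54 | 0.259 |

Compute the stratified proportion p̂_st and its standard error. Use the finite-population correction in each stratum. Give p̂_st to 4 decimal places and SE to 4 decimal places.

N = 1210; stratum weights W_h = N_h/N.
p̂_st = Σ W_h p̂_h = (280·0.346 + 340·0.308 + 590·0.259)/1210 = 0.29290
V̂(p̂_st) = Σ W_h² (1 − n_h/N_h) p̂_h(1−p̂_h)/(n_h−1):
  stratum 1: (280/1210)²·(1 − 52/280)·0.346·0.654/51 = 0.000193467
  stratum 2: (340/1210)²·(1 − 13/340)·0.308·0.692/12 = 0.00134875
  stratum 3: (590/1210)²·(1 − 54/590)·0.259·0.741/53 = 0.000782147
V̂(p̂_st) = 0.00232436; SE = √V̂ = 0.0482117

p̂_st ≈ 0.2929, SE ≈ 0.0482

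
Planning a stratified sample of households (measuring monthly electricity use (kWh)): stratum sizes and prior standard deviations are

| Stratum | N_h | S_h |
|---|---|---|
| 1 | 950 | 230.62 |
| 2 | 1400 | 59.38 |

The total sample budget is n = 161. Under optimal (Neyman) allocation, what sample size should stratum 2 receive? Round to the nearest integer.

44

Neyman allocation: n_h = n · N_h S_h / Σ N_i S_i, with n = 161.
  stratum 1: N_h·S_h = 950·230.62 = 219089.00
  stratum 2: N_h·S_h = 1400·59.38 = 83132.00
Σ N_h S_h = 302221.00
n for stratum 2 = 161·83132.00/302221.00 = 44.286 → 44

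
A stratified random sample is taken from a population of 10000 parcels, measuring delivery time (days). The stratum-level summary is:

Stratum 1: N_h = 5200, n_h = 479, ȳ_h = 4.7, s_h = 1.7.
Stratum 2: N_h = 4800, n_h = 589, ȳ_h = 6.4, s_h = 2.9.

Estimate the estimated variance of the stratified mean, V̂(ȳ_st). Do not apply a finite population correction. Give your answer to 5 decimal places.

V̂(ȳ_st) = Σ W_h² s_h²/n_h, with W_h = N_h/N and N = 10000:
  stratum 1: (5200/10000)²·1.7²/479 = 0.00163143
  stratum 2: (4800/10000)²·2.9²/589 = 0.00328975
V̂(ȳ_st) = 0.00492118

V̂(ȳ_st) ≈ 0.00492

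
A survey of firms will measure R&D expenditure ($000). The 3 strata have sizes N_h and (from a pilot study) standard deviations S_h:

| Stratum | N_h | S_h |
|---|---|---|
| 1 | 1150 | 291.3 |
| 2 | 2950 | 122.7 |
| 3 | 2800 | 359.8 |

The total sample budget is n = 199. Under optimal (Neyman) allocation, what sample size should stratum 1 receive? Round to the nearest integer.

39

Neyman allocation: n_h = n · N_h S_h / Σ N_i S_i, with n = 199.
  stratum 1: N_h·S_h = 1150·291.3 = 334995.00
  stratum 2: N_h·S_h = 2950·122.7 = 361965.00
  stratum 3: N_h·S_h = 2800·359.8 = 1007440.00
Σ N_h S_h = 1704400.00
n for stratum 1 = 199·334995.00/1704400.00 = 39.113 → 39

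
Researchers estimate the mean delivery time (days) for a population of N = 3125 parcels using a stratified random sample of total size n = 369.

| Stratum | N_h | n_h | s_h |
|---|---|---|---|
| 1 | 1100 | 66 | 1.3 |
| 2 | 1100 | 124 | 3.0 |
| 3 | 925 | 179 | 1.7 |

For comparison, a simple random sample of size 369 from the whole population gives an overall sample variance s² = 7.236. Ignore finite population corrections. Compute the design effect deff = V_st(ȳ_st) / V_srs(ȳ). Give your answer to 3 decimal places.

V̂(ȳ_st) = Σ W_h² s_h²/n_h, with W_h = N_h/N and N = 3125:
  stratum 1: (1100/3125)²·1.3²/66 = 0.00317269
  stratum 2: (1100/3125)²·3.0²/124 = 0.00899303
  stratum 3: (925/3125)²·1.7²/179 = 0.00141458
V_st = 0.0135803
V_srs = s²/n = 7.236/369 = 0.0196098
deff = V_st / V_srs = 0.0135803/0.0196098 = 0.6925

deff ≈ 0.693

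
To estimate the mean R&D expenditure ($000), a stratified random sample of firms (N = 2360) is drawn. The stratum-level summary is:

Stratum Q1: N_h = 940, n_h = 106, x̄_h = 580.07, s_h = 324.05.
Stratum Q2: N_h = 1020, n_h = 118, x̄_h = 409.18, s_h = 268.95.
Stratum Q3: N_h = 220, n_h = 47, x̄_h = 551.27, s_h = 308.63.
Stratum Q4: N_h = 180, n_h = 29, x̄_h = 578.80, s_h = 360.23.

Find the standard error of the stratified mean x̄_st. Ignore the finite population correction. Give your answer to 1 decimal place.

SE(x̄_st) ≈ 17.8

V̂(x̄_st) = Σ W_h² s_h²/n_h, with W_h = N_h/N and N = 2360:
  stratum Q1: (940/2360)²·324.05²/106 = 157.163
  stratum Q2: (1020/2360)²·268.95²/118 = 114.508
  stratum Q3: (220/2360)²·308.63²/47 = 17.6116
  stratum Q4: (180/2360)²·360.23²/29 = 26.0305
V̂(x̄_st) = 315.313
SE(x̄_st) = √315.313 = 17.7571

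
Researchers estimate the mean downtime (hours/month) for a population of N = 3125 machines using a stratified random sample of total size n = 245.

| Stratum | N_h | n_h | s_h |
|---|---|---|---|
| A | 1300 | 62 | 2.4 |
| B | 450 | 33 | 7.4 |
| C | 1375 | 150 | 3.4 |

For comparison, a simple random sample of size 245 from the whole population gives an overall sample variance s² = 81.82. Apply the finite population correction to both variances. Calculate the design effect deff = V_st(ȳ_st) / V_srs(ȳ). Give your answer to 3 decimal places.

deff ≈ 0.197

V̂(ȳ_st) = Σ W_h² (1 − n_h/N_h) s_h²/n_h, with W_h = N_h/N and N = 3125:
  stratum A: (1300/3125)²·(1 − 62/1300)·2.4²/62 = 0.0153107
  stratum B: (450/3125)²·(1 − 33/450)·7.4²/33 = 0.0318859
  stratum C: (1375/3125)²·(1 − 150/1375)·3.4²/150 = 0.0132925
V_st = 0.060489
V_srs = (1 − 245/3125)·81.82/245 = 0.307777
deff = V_st / V_srs = 0.060489/0.307777 = 0.1965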